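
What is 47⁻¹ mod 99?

gcd(99, 47):
  99 = 2·47 + 5
  47 = 9·5 + 2
  5 = 2·2 + 1
  2 = 2·1
so gcd(99, 47) = 1.
Back-substitute for Bézout coefficients:
  1 = 5 - 2·2
  ... = 47·(-40) + 99·(19)
So 47·-40 ≡ 1 (mod 99), and -40 mod 99 = 59.

59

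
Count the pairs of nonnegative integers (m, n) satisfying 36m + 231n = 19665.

gcd(231, 36) = 3.
By Bézout, 36×(-32) + 231×(5) = 3.
One solution: (65, 75).
General: m = 65 + 77t, n = 75 - 12t.
m ≥ 0 ⇒ t ≥ 0; n ≥ 0 ⇒ t ≤ 6. So t ∈ [0, 6]: 7 solutions.

7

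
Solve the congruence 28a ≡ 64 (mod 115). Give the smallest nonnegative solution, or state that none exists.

gcd(115, 28) = 1  (115 = 4·28 + 3, 28 = 9·3 + 1, 3 = 3·1).
1 divides 64, so solutions exist.
Back-substituting, 28·(37) + 115·(-9) = 1.
So 28·(37) ≡ 1 (mod 115); multiply by 64: a ≡ 2368 (mod 115).
Smallest nonnegative: a = 2368 mod 115 = 68.

68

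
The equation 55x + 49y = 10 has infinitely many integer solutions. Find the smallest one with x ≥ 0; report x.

18

gcd(55, 49):
  55 = 1×49 + 6
  49 = 8×6 + 1
  6 = 6×1
so gcd(55, 49) = 1.
1 divides 10, so solutions exist.
Back-substitute for Bézout coefficients:
  1 = 49 - 8×6
  ... = 55×(-8) + 49×(9)
Scale by 10/1 = 10: (x₀, y₀) = (-80, 90).
General solution: x = -80 + 49t, y = 90 - 55t for integer t.
x ≥ 0: smallest is -80 mod 49 = 18 (at t = 2), with y = -20.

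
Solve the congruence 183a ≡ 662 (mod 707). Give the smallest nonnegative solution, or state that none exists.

417

gcd(707, 183) = 1  (707 = 3*183 + 158, 183 = 1*158 + 25, 158 = 6*25 + 8, 25 = 3*8 + 1, 8 = 8*1).
1 divides 662, so solutions exist.
Back-substituting, 183*(85) + 707*(-22) = 1.
So 183*(85) ≡ 1 (mod 707); multiply by 662: a ≡ 56270 (mod 707).
Smallest nonnegative: a = 56270 mod 707 = 417.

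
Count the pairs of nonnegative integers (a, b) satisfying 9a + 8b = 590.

gcd(9, 8) = 1  (9 = 1×8 + 1, 8 = 8×1).
Back-substituting, 9×(1) + 8×(-1) = 1.
Scale by 590: one solution is (590, -590). Reduce a mod 8: (6, 67).
General: a = 6 + 8t, b = 67 - 9t.
a ≥ 0 ⇒ t ≥ 0; b ≥ 0 ⇒ t ≤ 7. So t ∈ [0, 7]: 8 solutions.

8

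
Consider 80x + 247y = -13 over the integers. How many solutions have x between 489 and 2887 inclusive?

9

gcd(247, 80):
  247 = 3×80 + 7
  80 = 11×7 + 3
  7 = 2×3 + 1
  3 = 3×1
so gcd(247, 80) = 1.
Back-substitute for Bézout coefficients:
  1 = 7 - 2×3
  ... = 80×(-71) + 247×(23)
Scale by -13: particular solution (923, -299); reduce x mod 247: (182, -59).
General solution: x = 182 + 247t, y = -59 - 80t for integer t.
489 ≤ 182 + 247t ≤ 2887 gives t ∈ [2, 10], which is 9 values.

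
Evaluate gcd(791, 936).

gcd(936, 791):
  936 = 1*791 + 145
  791 = 5*145 + 66
  145 = 2*66 + 13
  66 = 5*13 + 1
  13 = 13*1
so gcd(936, 791) = 1.

1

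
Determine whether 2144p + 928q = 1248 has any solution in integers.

yes

gcd(2144, 928):
  2144 = 2*928 + 288
  928 = 3*288 + 64
  288 = 4*64 + 32
  64 = 2*32
so gcd(2144, 928) = 32.
32 divides 1248, so integer solutions exist.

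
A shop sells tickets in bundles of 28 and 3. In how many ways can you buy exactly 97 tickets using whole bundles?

Need nonnegative integers with 28j + 3k = 97.
gcd(28, 3) = 1, and 28·(1) + 3·(-9) = 1.
So (j₀, k₀) = (97, -873); general j = 97 + 3t, k = -873 - 28t.
j ≥ 0 ⇒ t ≥ -32; k ≥ 0 ⇒ t ≤ -32. That's 1 value of t.

1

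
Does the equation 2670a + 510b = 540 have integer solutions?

gcd(2670, 510) = 30.
30 divides 540, so integer solutions exist.

yes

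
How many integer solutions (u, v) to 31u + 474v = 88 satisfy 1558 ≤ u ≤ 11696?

21

gcd(474, 31) = 1.
By Bézout, 31*(-107) + 474*(7) = 1.
Particular solution: (64, -4).
General solution: u = 64 + 474t, v = -4 - 31t for integer t.
1558 ≤ 64 + 474t ≤ 11696 gives t ∈ [4, 24], which is 21 values.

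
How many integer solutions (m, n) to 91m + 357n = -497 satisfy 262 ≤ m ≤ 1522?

25

gcd(357, 91) = 7.
By Bézout, 91×(4) + 357×(-1) = 7.
Particular solution: (22, -7).
General solution: m = 22 + 51t, n = -7 - 13t for integer t.
262 ≤ 22 + 51t ≤ 1522 gives t ∈ [5, 29], which is 25 values.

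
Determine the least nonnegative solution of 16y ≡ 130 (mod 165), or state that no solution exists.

70

gcd(165, 16) = 1  (165 = 10·16 + 5, 16 = 3·5 + 1, 5 = 5·1).
1 divides 130, so solutions exist.
Back-substituting, 16·(31) + 165·(-3) = 1.
So 16·(31) ≡ 1 (mod 165); multiply by 130: y ≡ 4030 (mod 165).
Smallest nonnegative: y = 4030 mod 165 = 70.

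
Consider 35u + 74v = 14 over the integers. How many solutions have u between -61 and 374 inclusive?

6

gcd(74, 35):
  74 = 2×35 + 4
  35 = 8×4 + 3
  4 = 1×3 + 1
  3 = 3×1
so gcd(74, 35) = 1.
Back-substitute for Bézout coefficients:
  1 = 4 - 1×3
  ... = 35×(-19) + 74×(9)
Scale by 14: particular solution (-266, 126); reduce u mod 74: (30, -14).
General solution: u = 30 + 74t, v = -14 - 35t for integer t.
-61 ≤ 30 + 74t ≤ 374 gives t ∈ [-1, 4], which is 6 values.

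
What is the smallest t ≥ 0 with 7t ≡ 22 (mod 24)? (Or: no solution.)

gcd(24, 7) = 1.
1 divides 22, so solutions exist.
By Bézout, 7×(7) + 24×(-2) = 1.
So 7×(7) ≡ 1 (mod 24); multiply by 22: t ≡ 154 (mod 24).
Smallest nonnegative: t = 154 mod 24 = 10.

10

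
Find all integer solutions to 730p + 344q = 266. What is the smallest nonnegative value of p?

gcd(730, 344):
  730 = 2·344 + 42
  344 = 8·42 + 8
  42 = 5·8 + 2
  8 = 4·2
so gcd(730, 344) = 2.
2 divides 266, so solutions exist.
Back-substitute for Bézout coefficients:
  2 = 42 - 5·8
  ... = 730·(41) + 344·(-87)
Scale by 266/2 = 133: (p₀, q₀) = (5453, -11571).
General solution: p = 5453 + 172t, q = -11571 - 365t for integer t.
p ≥ 0: smallest is 5453 mod 172 = 121 (at t = -31), with q = -256.

121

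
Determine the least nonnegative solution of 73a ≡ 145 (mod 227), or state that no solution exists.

gcd(227, 73) = 1  (227 = 3·73 + 8, 73 = 9·8 + 1, 8 = 8·1).
1 divides 145, so solutions exist.
Back-substituting, 73·(28) + 227·(-9) = 1.
So 73·(28) ≡ 1 (mod 227); multiply by 145: a ≡ 4060 (mod 227).
Smallest nonnegative: a = 4060 mod 227 = 201.

201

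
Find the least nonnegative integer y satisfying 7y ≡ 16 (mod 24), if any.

gcd(24, 7) = 1.
1 divides 16, so solutions exist.
By Bézout, 7*(7) + 24*(-2) = 1.
So 7*(7) ≡ 1 (mod 24); multiply by 16: y ≡ 112 (mod 24).
Smallest nonnegative: y = 112 mod 24 = 16.

16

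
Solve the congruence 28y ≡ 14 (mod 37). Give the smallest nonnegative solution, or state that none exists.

gcd(37, 28) = 1.
1 divides 14, so solutions exist.
By Bézout, 28·(4) + 37·(-3) = 1.
So 28·(4) ≡ 1 (mod 37); multiply by 14: y ≡ 56 (mod 37).
Smallest nonnegative: y = 56 mod 37 = 19.

19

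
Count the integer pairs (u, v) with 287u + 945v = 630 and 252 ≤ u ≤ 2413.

16

gcd(945, 287) = 7  (945 = 3*287 + 84, 287 = 3*84 + 35, 84 = 2*35 + 14, 35 = 2*14 + 7, 14 = 2*7).
Back-substituting, 287*(56) + 945*(-17) = 7.
Scale by 90: particular solution (5040, -1530); reduce u mod 135: (45, -13).
General solution: u = 45 + 135t, v = -13 - 41t for integer t.
252 ≤ 45 + 135t ≤ 2413 gives t ∈ [2, 17], which is 16 values.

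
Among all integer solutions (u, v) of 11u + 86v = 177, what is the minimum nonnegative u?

63

gcd(86, 11) = 1  (86 = 7*11 + 9, 11 = 1*9 + 2, 9 = 4*2 + 1, 2 = 2*1).
1 divides 177, so solutions exist.
Back-substituting, 11*(-39) + 86*(5) = 1.
Scale by 177/1 = 177: (u₀, v₀) = (-6903, 885).
General solution: u = -6903 + 86t, v = 885 - 11t for integer t.
u ≥ 0: smallest is -6903 mod 86 = 63 (at t = 81), with v = -6.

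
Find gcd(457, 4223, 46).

gcd(4223, 457) = 1  (4223 = 9*457 + 110, 457 = 4*110 + 17, 110 = 6*17 + 8, 17 = 2*8 + 1, 8 = 8*1).
gcd(1, 46) = 1.

1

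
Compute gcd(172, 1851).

gcd(1851, 172):
  1851 = 10×172 + 131
  172 = 1×131 + 41
  131 = 3×41 + 8
  41 = 5×8 + 1
  8 = 8×1
so gcd(1851, 172) = 1.

1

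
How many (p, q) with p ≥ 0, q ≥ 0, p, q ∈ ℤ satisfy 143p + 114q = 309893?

19

gcd(143, 114) = 1  (143 = 1*114 + 29, 114 = 3*29 + 27, 29 = 1*27 + 2, 27 = 13*2 + 1, 2 = 2*1).
Back-substituting, 143*(-55) + 114*(69) = 1.
Scale by 309893: one solution is (-17044115, 21382617). Reduce p mod 114: (25, 2687).
General: p = 25 + 114t, q = 2687 - 143t.
p ≥ 0 ⇒ t ≥ 0; q ≥ 0 ⇒ t ≤ 18. So t ∈ [0, 18]: 19 solutions.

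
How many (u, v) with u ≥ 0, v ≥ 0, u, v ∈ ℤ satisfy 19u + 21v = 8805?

22

gcd(21, 19):
  21 = 1*19 + 2
  19 = 9*2 + 1
  2 = 2*1
so gcd(21, 19) = 1.
Back-substitute for Bézout coefficients:
  1 = 19 - 9*2
  ... = 19*(10) + 21*(-9)
Scale by 8805: one solution is (88050, -79245). Reduce u mod 21: (18, 403).
General: u = 18 + 21t, v = 403 - 19t.
u ≥ 0 ⇒ t ≥ 0; v ≥ 0 ⇒ t ≤ 21. So t ∈ [0, 21]: 22 solutions.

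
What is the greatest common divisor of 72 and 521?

1

gcd(521, 72) = 1  (521 = 7×72 + 17, 72 = 4×17 + 4, 17 = 4×4 + 1, 4 = 4×1).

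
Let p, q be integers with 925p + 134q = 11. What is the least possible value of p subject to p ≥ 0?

61

gcd(925, 134) = 1  (925 = 6×134 + 121, 134 = 1×121 + 13, 121 = 9×13 + 4, 13 = 3×4 + 1, 4 = 4×1).
1 divides 11, so solutions exist.
Back-substituting, 925×(-31) + 134×(214) = 1.
Scale by 11/1 = 11: (p₀, q₀) = (-341, 2354).
General solution: p = -341 + 134t, q = 2354 - 925t for integer t.
p ≥ 0: smallest is -341 mod 134 = 61 (at t = 3), with q = -421.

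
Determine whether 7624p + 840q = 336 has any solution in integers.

gcd(7624, 840) = 8.
8 divides 336, so integer solutions exist.

yes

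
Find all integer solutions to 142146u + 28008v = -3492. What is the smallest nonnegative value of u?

650

gcd(142146, 28008) = 18  (142146 = 5*28008 + 2106, 28008 = 13*2106 + 630, 2106 = 3*630 + 216, 630 = 2*216 + 198, 216 = 1*198 + 18, 198 = 11*18).
18 divides -3492, so solutions exist.
Back-substituting, 142146*(133) + 28008*(-675) = 18.
Scale by -3492/18 = -194: (u₀, v₀) = (-25802, 130950).
General solution: u = -25802 + 1556t, v = 130950 - 7897t for integer t.
u ≥ 0: smallest is -25802 mod 1556 = 650 (at t = 17), with v = -3299.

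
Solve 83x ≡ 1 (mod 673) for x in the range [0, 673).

373

gcd(673, 83) = 1  (673 = 8×83 + 9, 83 = 9×9 + 2, 9 = 4×2 + 1, 2 = 2×1).
Back-substituting, 83×(-300) + 673×(37) = 1.
So 83×-300 ≡ 1 (mod 673), and -300 mod 673 = 373.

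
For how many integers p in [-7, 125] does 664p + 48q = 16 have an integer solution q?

22

gcd(664, 48) = 8.
By Bézout, 664*(-1) + 48*(14) = 8.
Particular solution: (4, -55).
General solution: p = 4 + 6t, q = -55 - 83t for integer t.
-7 ≤ 4 + 6t ≤ 125 gives t ∈ [-1, 20], which is 22 values.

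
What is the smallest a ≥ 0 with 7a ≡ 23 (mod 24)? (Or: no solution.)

gcd(24, 7) = 1.
1 divides 23, so solutions exist.
By Bézout, 7*(7) + 24*(-2) = 1.
So 7*(7) ≡ 1 (mod 24); multiply by 23: a ≡ 161 (mod 24).
Smallest nonnegative: a = 161 mod 24 = 17.

17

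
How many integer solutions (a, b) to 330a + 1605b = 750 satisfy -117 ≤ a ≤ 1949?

gcd(1605, 330):
  1605 = 4*330 + 285
  330 = 1*285 + 45
  285 = 6*45 + 15
  45 = 3*15
so gcd(1605, 330) = 15.
Back-substitute for Bézout coefficients:
  15 = 285 - 6*45
  ... = 330*(-34) + 1605*(7)
Scale by 50: particular solution (-1700, 350); reduce a mod 107: (12, -2).
General solution: a = 12 + 107t, b = -2 - 22t for integer t.
-117 ≤ 12 + 107t ≤ 1949 gives t ∈ [-1, 18], which is 20 values.

20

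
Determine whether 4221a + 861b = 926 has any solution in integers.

no

gcd(4221, 861) = 21  (4221 = 4·861 + 777, 861 = 1·777 + 84, 777 = 9·84 + 21, 84 = 4·21).
21 does not divide 926 (remainder 2), so no integer solutions.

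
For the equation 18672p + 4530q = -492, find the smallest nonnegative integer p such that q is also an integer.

114

gcd(18672, 4530) = 6  (18672 = 4·4530 + 552, 4530 = 8·552 + 114, 552 = 4·114 + 96, 114 = 1·96 + 18, 96 = 5·18 + 6, 18 = 3·6).
6 divides -492, so solutions exist.
Back-substituting, 18672·(238) + 4530·(-981) = 6.
Scale by -492/6 = -82: (p₀, q₀) = (-19516, 80442).
General solution: p = -19516 + 755t, q = 80442 - 3112t for integer t.
p ≥ 0: smallest is -19516 mod 755 = 114 (at t = 26), with q = -470.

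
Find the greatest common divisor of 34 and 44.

gcd(44, 34) = 2  (44 = 1×34 + 10, 34 = 3×10 + 4, 10 = 2×4 + 2, 4 = 2×2).

2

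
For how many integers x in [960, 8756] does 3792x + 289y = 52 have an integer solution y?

27

gcd(3792, 289) = 1  (3792 = 13*289 + 35, 289 = 8*35 + 9, 35 = 3*9 + 8, 9 = 1*8 + 1, 8 = 8*1).
Back-substituting, 3792*(-33) + 289*(433) = 1.
Scale by 52: particular solution (-1716, 22516); reduce x mod 289: (18, -236).
General solution: x = 18 + 289t, y = -236 - 3792t for integer t.
960 ≤ 18 + 289t ≤ 8756 gives t ∈ [4, 30], which is 27 values.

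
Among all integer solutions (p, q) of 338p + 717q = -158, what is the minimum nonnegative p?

gcd(717, 338) = 1.
1 divides -158, so solutions exist.
By Bézout, 338*(-70) + 717*(33) = 1.
Scale by -158/1 = -158: (p₀, q₀) = (11060, -5214).
General solution: p = 11060 + 717t, q = -5214 - 338t for integer t.
p ≥ 0: smallest is 11060 mod 717 = 305 (at t = -15), with q = -144.

305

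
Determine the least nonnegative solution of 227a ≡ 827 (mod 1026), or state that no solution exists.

85

gcd(1026, 227) = 1  (1026 = 4*227 + 118, 227 = 1*118 + 109, 118 = 1*109 + 9, 109 = 12*9 + 1, 9 = 9*1).
1 divides 827, so solutions exist.
Back-substituting, 227*(113) + 1026*(-25) = 1.
So 227*(113) ≡ 1 (mod 1026); multiply by 827: a ≡ 93451 (mod 1026).
Smallest nonnegative: a = 93451 mod 1026 = 85.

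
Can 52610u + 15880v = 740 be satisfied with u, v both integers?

gcd(52610, 15880) = 10  (52610 = 3*15880 + 4970, 15880 = 3*4970 + 970, 4970 = 5*970 + 120, 970 = 8*120 + 10, 120 = 12*10).
10 divides 740, so integer solutions exist.

yes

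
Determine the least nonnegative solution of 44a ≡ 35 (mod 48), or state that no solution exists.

gcd(48, 44) = 4  (48 = 1*44 + 4, 44 = 11*4).
4 does not divide 35, so the congruence has no solution.

no solution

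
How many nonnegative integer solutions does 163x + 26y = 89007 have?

21

gcd(163, 26) = 1.
By Bézout, 163·(-11) + 26·(69) = 1.
One solution: (5, 3392).
General: x = 5 + 26t, y = 3392 - 163t.
x ≥ 0 ⇒ t ≥ 0; y ≥ 0 ⇒ t ≤ 20. So t ∈ [0, 20]: 21 solutions.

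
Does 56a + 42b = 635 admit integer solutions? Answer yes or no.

gcd(56, 42):
  56 = 1*42 + 14
  42 = 3*14
so gcd(56, 42) = 14.
14 does not divide 635 (remainder 5), so no integer solutions.

no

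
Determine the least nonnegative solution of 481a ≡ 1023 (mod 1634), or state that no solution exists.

gcd(1634, 481) = 1  (1634 = 3*481 + 191, 481 = 2*191 + 99, 191 = 1*99 + 92, 99 = 1*92 + 7, 92 = 13*7 + 1, 7 = 7*1).
1 divides 1023, so solutions exist.
Back-substituting, 481*(-231) + 1634*(68) = 1.
So 481*(-231) ≡ 1 (mod 1634); multiply by 1023: a ≡ -236313 (mod 1634).
Smallest nonnegative: a = -236313 mod 1634 = 617.

617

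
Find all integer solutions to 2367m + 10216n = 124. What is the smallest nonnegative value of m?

7156

gcd(10216, 2367):
  10216 = 4×2367 + 748
  2367 = 3×748 + 123
  748 = 6×123 + 10
  123 = 12×10 + 3
  10 = 3×3 + 1
  3 = 3×1
so gcd(10216, 2367) = 1.
1 divides 124, so solutions exist.
Back-substitute for Bézout coefficients:
  1 = 10 - 3×3
  ... = 2367×(-3073) + 10216×(712)
Scale by 124/1 = 124: (m₀, n₀) = (-381052, 88288).
General solution: m = -381052 + 10216t, n = 88288 - 2367t for integer t.
m ≥ 0: smallest is -381052 mod 10216 = 7156 (at t = 38), with n = -1658.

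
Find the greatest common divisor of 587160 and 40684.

28

gcd(587160, 40684):
  587160 = 14*40684 + 17584
  40684 = 2*17584 + 5516
  17584 = 3*5516 + 1036
  5516 = 5*1036 + 336
  1036 = 3*336 + 28
  336 = 12*28
so gcd(587160, 40684) = 28.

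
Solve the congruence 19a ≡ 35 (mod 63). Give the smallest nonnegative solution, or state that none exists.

35

gcd(63, 19) = 1.
1 divides 35, so solutions exist.
By Bézout, 19×(10) + 63×(-3) = 1.
So 19×(10) ≡ 1 (mod 63); multiply by 35: a ≡ 350 (mod 63).
Smallest nonnegative: a = 350 mod 63 = 35.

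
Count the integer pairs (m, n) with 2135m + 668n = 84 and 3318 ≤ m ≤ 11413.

gcd(2135, 668):
  2135 = 3·668 + 131
  668 = 5·131 + 13
  131 = 10·13 + 1
  13 = 13·1
so gcd(2135, 668) = 1.
Back-substitute for Bézout coefficients:
  1 = 131 - 10·13
  ... = 2135·(51) + 668·(-163)
Scale by 84: particular solution (4284, -13692); reduce m mod 668: (276, -882).
General solution: m = 276 + 668t, n = -882 - 2135t for integer t.
3318 ≤ 276 + 668t ≤ 11413 gives t ∈ [5, 16], which is 12 values.

12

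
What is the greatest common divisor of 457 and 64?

gcd(457, 64):
  457 = 7×64 + 9
  64 = 7×9 + 1
  9 = 9×1
so gcd(457, 64) = 1.

1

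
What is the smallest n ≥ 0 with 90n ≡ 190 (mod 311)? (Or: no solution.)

244

gcd(311, 90) = 1  (311 = 3·90 + 41, 90 = 2·41 + 8, 41 = 5·8 + 1, 8 = 8·1).
1 divides 190, so solutions exist.
Back-substituting, 90·(-38) + 311·(11) = 1.
So 90·(-38) ≡ 1 (mod 311); multiply by 190: n ≡ -7220 (mod 311).
Smallest nonnegative: n = -7220 mod 311 = 244.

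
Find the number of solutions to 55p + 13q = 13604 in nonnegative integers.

19

gcd(55, 13) = 1.
By Bézout, 55×(-4) + 13×(17) = 1.
One solution: (2, 1038).
General: p = 2 + 13t, q = 1038 - 55t.
p ≥ 0 ⇒ t ≥ 0; q ≥ 0 ⇒ t ≤ 18. So t ∈ [0, 18]: 19 solutions.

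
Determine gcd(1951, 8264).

gcd(8264, 1951) = 1  (8264 = 4×1951 + 460, 1951 = 4×460 + 111, 460 = 4×111 + 16, 111 = 6×16 + 15, 16 = 1×15 + 1, 15 = 15×1).

1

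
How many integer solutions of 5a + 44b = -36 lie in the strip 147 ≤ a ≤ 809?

gcd(44, 5) = 1  (44 = 8·5 + 4, 5 = 1·4 + 1, 4 = 4·1).
Back-substituting, 5·(9) + 44·(-1) = 1.
Scale by -36: particular solution (-324, 36); reduce a mod 44: (28, -4).
General solution: a = 28 + 44t, b = -4 - 5t for integer t.
147 ≤ 28 + 44t ≤ 809 gives t ∈ [3, 17], which is 15 values.

15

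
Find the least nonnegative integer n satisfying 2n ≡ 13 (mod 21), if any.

17

gcd(21, 2) = 1.
1 divides 13, so solutions exist.
By Bézout, 2*(-10) + 21*(1) = 1.
So 2*(-10) ≡ 1 (mod 21); multiply by 13: n ≡ -130 (mod 21).
Smallest nonnegative: n = -130 mod 21 = 17.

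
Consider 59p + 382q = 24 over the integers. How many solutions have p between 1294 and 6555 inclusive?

gcd(382, 59) = 1.
By Bézout, 59*(-123) + 382*(19) = 1.
Particular solution: (104, -16).
General solution: p = 104 + 382t, q = -16 - 59t for integer t.
1294 ≤ 104 + 382t ≤ 6555 gives t ∈ [4, 16], which is 13 values.

13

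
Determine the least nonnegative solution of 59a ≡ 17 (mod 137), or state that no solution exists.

gcd(137, 59) = 1  (137 = 2*59 + 19, 59 = 3*19 + 2, 19 = 9*2 + 1, 2 = 2*1).
1 divides 17, so solutions exist.
Back-substituting, 59*(-65) + 137*(28) = 1.
So 59*(-65) ≡ 1 (mod 137); multiply by 17: a ≡ -1105 (mod 137).
Smallest nonnegative: a = -1105 mod 137 = 128.

128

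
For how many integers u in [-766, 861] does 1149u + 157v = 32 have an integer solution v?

11

gcd(1149, 157) = 1  (1149 = 7·157 + 50, 157 = 3·50 + 7, 50 = 7·7 + 1, 7 = 7·1).
Back-substituting, 1149·(22) + 157·(-161) = 1.
Scale by 32: particular solution (704, -5152); reduce u mod 157: (76, -556).
General solution: u = 76 + 157t, v = -556 - 1149t for integer t.
-766 ≤ 76 + 157t ≤ 861 gives t ∈ [-5, 5], which is 11 values.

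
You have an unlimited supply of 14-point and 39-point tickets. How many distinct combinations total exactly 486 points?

Need nonnegative integers with 14j + 39k = 486.
gcd(14, 39) = 1, and 14·(14) + 39·(-5) = 1.
So (j₀, k₀) = (6804, -2430); general j = 6804 + 39t, k = -2430 - 14t.
j ≥ 0 ⇒ t ≥ -174; k ≥ 0 ⇒ t ≤ -174. That's 1 value of t.

1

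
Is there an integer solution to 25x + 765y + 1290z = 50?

yes

gcd(765, 25) = 5.
gcd(5, 1290) = 5.
5 divides 50, so integer solutions exist.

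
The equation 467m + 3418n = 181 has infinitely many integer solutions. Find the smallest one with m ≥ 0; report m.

gcd(3418, 467) = 1  (3418 = 7*467 + 149, 467 = 3*149 + 20, 149 = 7*20 + 9, 20 = 2*9 + 2, 9 = 4*2 + 1, 2 = 2*1).
1 divides 181, so solutions exist.
Back-substituting, 467*(-1537) + 3418*(210) = 1.
Scale by 181/1 = 181: (m₀, n₀) = (-278197, 38010).
General solution: m = -278197 + 3418t, n = 38010 - 467t for integer t.
m ≥ 0: smallest is -278197 mod 3418 = 2079 (at t = 82), with n = -284.

2079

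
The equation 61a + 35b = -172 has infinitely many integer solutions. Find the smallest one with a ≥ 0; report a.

23

gcd(61, 35) = 1  (61 = 1·35 + 26, 35 = 1·26 + 9, 26 = 2·9 + 8, 9 = 1·8 + 1, 8 = 8·1).
1 divides -172, so solutions exist.
Back-substituting, 61·(-4) + 35·(7) = 1.
Scale by -172/1 = -172: (a₀, b₀) = (688, -1204).
General solution: a = 688 + 35t, b = -1204 - 61t for integer t.
a ≥ 0: smallest is 688 mod 35 = 23 (at t = -19), with b = -45.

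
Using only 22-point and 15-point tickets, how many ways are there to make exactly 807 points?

3

Need nonnegative integers with 22j + 15k = 807.
gcd(22, 15) = 1, and 22·(-2) + 15·(3) = 1.
So (j₀, k₀) = (-1614, 2421); general j = -1614 + 15t, k = 2421 - 22t.
j ≥ 0 ⇒ t ≥ 108; k ≥ 0 ⇒ t ≤ 110. That's 3 values of t.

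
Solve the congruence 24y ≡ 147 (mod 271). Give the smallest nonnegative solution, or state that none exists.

40

gcd(271, 24) = 1  (271 = 11·24 + 7, 24 = 3·7 + 3, 7 = 2·3 + 1, 3 = 3·1).
1 divides 147, so solutions exist.
Back-substituting, 24·(-79) + 271·(7) = 1.
So 24·(-79) ≡ 1 (mod 271); multiply by 147: y ≡ -11613 (mod 271).
Smallest nonnegative: y = -11613 mod 271 = 40.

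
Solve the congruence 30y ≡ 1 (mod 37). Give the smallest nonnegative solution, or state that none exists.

21

gcd(37, 30) = 1.
1 divides 1, so solutions exist.
By Bézout, 30*(-16) + 37*(13) = 1.
So 30*(-16) ≡ 1 (mod 37); multiply by 1: y ≡ -16 (mod 37).
Smallest nonnegative: y = -16 mod 37 = 21.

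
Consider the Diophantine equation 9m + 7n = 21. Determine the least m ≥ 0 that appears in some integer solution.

0

gcd(9, 7):
  9 = 1×7 + 2
  7 = 3×2 + 1
  2 = 2×1
so gcd(9, 7) = 1.
1 divides 21, so solutions exist.
Back-substitute for Bézout coefficients:
  1 = 7 - 3×2
  ... = 9×(-3) + 7×(4)
Scale by 21/1 = 21: (m₀, n₀) = (-63, 84).
General solution: m = -63 + 7t, n = 84 - 9t for integer t.
m ≥ 0: smallest is -63 mod 7 = 0 (at t = 9), with n = 3.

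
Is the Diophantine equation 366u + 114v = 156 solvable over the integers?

yes

gcd(366, 114) = 6.
6 divides 156, so integer solutions exist.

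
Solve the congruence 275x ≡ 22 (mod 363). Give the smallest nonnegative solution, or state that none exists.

gcd(363, 275) = 11  (363 = 1×275 + 88, 275 = 3×88 + 11, 88 = 8×11).
11 divides 22, so solutions exist.
Back-substituting, 275×(4) + 363×(-3) = 11.
So 275×(4) ≡ 11 (mod 363); multiply by 2: x ≡ 8 (mod 33).
Smallest nonnegative: x = 8 mod 33 = 8.

8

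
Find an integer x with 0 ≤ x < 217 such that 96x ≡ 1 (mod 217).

52

gcd(217, 96) = 1.
By Bézout, 96×(52) + 217×(-23) = 1.
So 96×52 ≡ 1 (mod 217), and 52 mod 217 = 52.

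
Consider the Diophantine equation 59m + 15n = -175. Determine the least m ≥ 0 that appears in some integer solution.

gcd(59, 15):
  59 = 3·15 + 14
  15 = 1·14 + 1
  14 = 14·1
so gcd(59, 15) = 1.
1 divides -175, so solutions exist.
Back-substitute for Bézout coefficients:
  1 = 15 - 1·14
  ... = 59·(-1) + 15·(4)
Scale by -175/1 = -175: (m₀, n₀) = (175, -700).
General solution: m = 175 + 15t, n = -700 - 59t for integer t.
m ≥ 0: smallest is 175 mod 15 = 10 (at t = -11), with n = -51.

10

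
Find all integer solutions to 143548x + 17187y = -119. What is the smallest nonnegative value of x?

514

gcd(143548, 17187) = 17  (143548 = 8·17187 + 6052, 17187 = 2·6052 + 5083, 6052 = 1·5083 + 969, 5083 = 5·969 + 238, 969 = 4·238 + 17, 238 = 14·17).
17 divides -119, so solutions exist.
Back-substituting, 143548·(71) + 17187·(-593) = 17.
Scale by -119/17 = -7: (x₀, y₀) = (-497, 4151).
General solution: x = -497 + 1011t, y = 4151 - 8444t for integer t.
x ≥ 0: smallest is -497 mod 1011 = 514 (at t = 1), with y = -4293.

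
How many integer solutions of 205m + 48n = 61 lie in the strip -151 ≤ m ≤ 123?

6

gcd(205, 48):
  205 = 4×48 + 13
  48 = 3×13 + 9
  13 = 1×9 + 4
  9 = 2×4 + 1
  4 = 4×1
so gcd(205, 48) = 1.
Back-substitute for Bézout coefficients:
  1 = 9 - 2×4
  ... = 205×(-11) + 48×(47)
Scale by 61: particular solution (-671, 2867); reduce m mod 48: (1, -3).
General solution: m = 1 + 48t, n = -3 - 205t for integer t.
-151 ≤ 1 + 48t ≤ 123 gives t ∈ [-3, 2], which is 6 values.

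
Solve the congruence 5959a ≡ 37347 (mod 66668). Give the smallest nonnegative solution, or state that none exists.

gcd(66668, 5959) = 1.
1 divides 37347, so solutions exist.
By Bézout, 5959*(-4945) + 66668*(442) = 1.
So 5959*(-4945) ≡ 1 (mod 66668); multiply by 37347: a ≡ -184680915 (mod 66668).
Smallest nonnegative: a = -184680915 mod 66668 = 56113.

56113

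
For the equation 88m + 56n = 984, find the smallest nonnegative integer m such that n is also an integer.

gcd(88, 56) = 8.
8 divides 984, so solutions exist.
By Bézout, 88*(2) + 56*(-3) = 8.
Scale by 984/8 = 123: (m₀, n₀) = (246, -369).
General solution: m = 246 + 7t, n = -369 - 11t for integer t.
m ≥ 0: smallest is 246 mod 7 = 1 (at t = -35), with n = 16.

1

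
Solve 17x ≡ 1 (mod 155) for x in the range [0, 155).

73

gcd(155, 17) = 1.
By Bézout, 17·(73) + 155·(-8) = 1.
So 17·73 ≡ 1 (mod 155), and 73 mod 155 = 73.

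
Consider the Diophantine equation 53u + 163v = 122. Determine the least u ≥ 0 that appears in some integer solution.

gcd(163, 53):
  163 = 3×53 + 4
  53 = 13×4 + 1
  4 = 4×1
so gcd(163, 53) = 1.
1 divides 122, so solutions exist.
Back-substitute for Bézout coefficients:
  1 = 53 - 13×4
  ... = 53×(40) + 163×(-13)
Scale by 122/1 = 122: (u₀, v₀) = (4880, -1586).
General solution: u = 4880 + 163t, v = -1586 - 53t for integer t.
u ≥ 0: smallest is 4880 mod 163 = 153 (at t = -29), with v = -49.

153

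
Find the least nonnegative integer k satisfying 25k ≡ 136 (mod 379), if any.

248

gcd(379, 25) = 1  (379 = 15·25 + 4, 25 = 6·4 + 1, 4 = 4·1).
1 divides 136, so solutions exist.
Back-substituting, 25·(91) + 379·(-6) = 1.
So 25·(91) ≡ 1 (mod 379); multiply by 136: k ≡ 12376 (mod 379).
Smallest nonnegative: k = 12376 mod 379 = 248.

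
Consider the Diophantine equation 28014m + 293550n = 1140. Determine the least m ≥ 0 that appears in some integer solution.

gcd(293550, 28014):
  293550 = 10·28014 + 13410
  28014 = 2·13410 + 1194
  13410 = 11·1194 + 276
  1194 = 4·276 + 90
  276 = 3·90 + 6
  90 = 15·6
so gcd(293550, 28014) = 6.
6 divides 1140, so solutions exist.
Back-substitute for Bézout coefficients:
  6 = 276 - 3·90
  ... = 28014·(-3196) + 293550·(305)
Scale by 1140/6 = 190: (m₀, n₀) = (-607240, 57950).
General solution: m = -607240 + 48925t, n = 57950 - 4669t for integer t.
m ≥ 0: smallest is -607240 mod 48925 = 28785 (at t = 13), with n = -2747.

28785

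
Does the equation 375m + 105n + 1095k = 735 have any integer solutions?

yes

gcd(375, 105) = 15  (375 = 3·105 + 60, 105 = 1·60 + 45, 60 = 1·45 + 15, 45 = 3·15).
gcd(15, 1095) = 15.
15 divides 735, so integer solutions exist.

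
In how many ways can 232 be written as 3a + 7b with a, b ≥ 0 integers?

11

gcd(7, 3):
  7 = 2·3 + 1
  3 = 3·1
so gcd(7, 3) = 1.
Back-substitute for Bézout coefficients:
  1 = 7 - 2·3
  ... = 3·(-2) + 7·(1)
Scale by 232: one solution is (-464, 232). Reduce a mod 7: (5, 31).
General: a = 5 + 7t, b = 31 - 3t.
a ≥ 0 ⇒ t ≥ 0; b ≥ 0 ⇒ t ≤ 10. So t ∈ [0, 10]: 11 solutions.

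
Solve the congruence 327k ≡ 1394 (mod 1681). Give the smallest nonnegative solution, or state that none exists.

287

gcd(1681, 327):
  1681 = 5×327 + 46
  327 = 7×46 + 5
  46 = 9×5 + 1
  5 = 5×1
so gcd(1681, 327) = 1.
1 divides 1394, so solutions exist.
Back-substitute for Bézout coefficients:
  1 = 46 - 9×5
  ... = 327×(-329) + 1681×(64)
So 327×(-329) ≡ 1 (mod 1681); multiply by 1394: k ≡ -458626 (mod 1681).
Smallest nonnegative: k = -458626 mod 1681 = 287.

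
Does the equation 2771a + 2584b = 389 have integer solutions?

no

gcd(2771, 2584) = 17  (2771 = 1*2584 + 187, 2584 = 13*187 + 153, 187 = 1*153 + 34, 153 = 4*34 + 17, 34 = 2*17).
17 does not divide 389 (remainder 15), so no integer solutions.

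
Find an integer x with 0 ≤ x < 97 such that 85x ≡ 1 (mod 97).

8

gcd(97, 85) = 1  (97 = 1·85 + 12, 85 = 7·12 + 1, 12 = 12·1).
Back-substituting, 85·(8) + 97·(-7) = 1.
So 85·8 ≡ 1 (mod 97), and 8 mod 97 = 8.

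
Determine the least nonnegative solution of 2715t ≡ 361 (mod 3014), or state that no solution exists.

1783

gcd(3014, 2715) = 1  (3014 = 1·2715 + 299, 2715 = 9·299 + 24, 299 = 12·24 + 11, 24 = 2·11 + 2, 11 = 5·2 + 1, 2 = 2·1).
1 divides 361, so solutions exist.
Back-substituting, 2715·(-1381) + 3014·(1244) = 1.
So 2715·(-1381) ≡ 1 (mod 3014); multiply by 361: t ≡ -498541 (mod 3014).
Smallest nonnegative: t = -498541 mod 3014 = 1783.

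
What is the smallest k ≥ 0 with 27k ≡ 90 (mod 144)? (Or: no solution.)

gcd(144, 27) = 9.
9 divides 90, so solutions exist.
By Bézout, 27*(-5) + 144*(1) = 9.
So 27*(-5) ≡ 9 (mod 144); multiply by 10: k ≡ -50 (mod 16).
Smallest nonnegative: k = -50 mod 16 = 14.

14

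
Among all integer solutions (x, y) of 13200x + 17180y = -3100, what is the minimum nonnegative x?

gcd(17180, 13200) = 20  (17180 = 1·13200 + 3980, 13200 = 3·3980 + 1260, 3980 = 3·1260 + 200, 1260 = 6·200 + 60, 200 = 3·60 + 20, 60 = 3·20).
20 divides -3100, so solutions exist.
Back-substituting, 13200·(-259) + 17180·(199) = 20.
Scale by -3100/20 = -155: (x₀, y₀) = (40145, -30845).
General solution: x = 40145 + 859t, y = -30845 - 660t for integer t.
x ≥ 0: smallest is 40145 mod 859 = 631 (at t = -46), with y = -485.

631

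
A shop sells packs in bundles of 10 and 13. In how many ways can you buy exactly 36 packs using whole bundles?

Need nonnegative integers with 10j + 13k = 36.
gcd(10, 13) = 1, and 10·(4) + 13·(-3) = 1.
So (j₀, k₀) = (144, -108); general j = 144 + 13t, k = -108 - 10t.
j ≥ 0 ⇒ t ≥ -11; k ≥ 0 ⇒ t ≤ -11. That's 1 value of t.

1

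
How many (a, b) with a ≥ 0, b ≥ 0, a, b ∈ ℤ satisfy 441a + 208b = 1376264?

gcd(441, 208):
  441 = 2·208 + 25
  208 = 8·25 + 8
  25 = 3·8 + 1
  8 = 8·1
so gcd(441, 208) = 1.
Back-substitute for Bézout coefficients:
  1 = 25 - 3·8
  ... = 441·(25) + 208·(-53)
Scale by 1376264: one solution is (34406600, -72941992). Reduce a mod 208: (72, 6464).
General: a = 72 + 208t, b = 6464 - 441t.
a ≥ 0 ⇒ t ≥ 0; b ≥ 0 ⇒ t ≤ 14. So t ∈ [0, 14]: 15 solutions.

15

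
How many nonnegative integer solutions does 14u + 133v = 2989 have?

gcd(133, 14) = 7.
By Bézout, 14×(-9) + 133×(1) = 7.
One solution: (14, 21).
General: u = 14 + 19t, v = 21 - 2t.
u ≥ 0 ⇒ t ≥ 0; v ≥ 0 ⇒ t ≤ 10. So t ∈ [0, 10]: 11 solutions.

11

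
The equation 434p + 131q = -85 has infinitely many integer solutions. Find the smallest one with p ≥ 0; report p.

gcd(434, 131) = 1.
1 divides -85, so solutions exist.
By Bézout, 434·(16) + 131·(-53) = 1.
Scale by -85/1 = -85: (p₀, q₀) = (-1360, 4505).
General solution: p = -1360 + 131t, q = 4505 - 434t for integer t.
p ≥ 0: smallest is -1360 mod 131 = 81 (at t = 11), with q = -269.

81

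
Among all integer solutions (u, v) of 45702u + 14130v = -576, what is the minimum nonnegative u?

gcd(45702, 14130):
  45702 = 3·14130 + 3312
  14130 = 4·3312 + 882
  3312 = 3·882 + 666
  882 = 1·666 + 216
  666 = 3·216 + 18
  216 = 12·18
so gcd(45702, 14130) = 18.
18 divides -576, so solutions exist.
Back-substitute for Bézout coefficients:
  18 = 666 - 3·216
  ... = 45702·(64) + 14130·(-207)
Scale by -576/18 = -32: (u₀, v₀) = (-2048, 6624).
General solution: u = -2048 + 785t, v = 6624 - 2539t for integer t.
u ≥ 0: smallest is -2048 mod 785 = 307 (at t = 3), with v = -993.

307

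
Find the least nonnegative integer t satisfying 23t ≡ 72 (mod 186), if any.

84

gcd(186, 23) = 1.
1 divides 72, so solutions exist.
By Bézout, 23·(89) + 186·(-11) = 1.
So 23·(89) ≡ 1 (mod 186); multiply by 72: t ≡ 6408 (mod 186).
Smallest nonnegative: t = 6408 mod 186 = 84.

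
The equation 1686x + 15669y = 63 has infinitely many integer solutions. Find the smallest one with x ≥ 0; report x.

4842

gcd(15669, 1686) = 3  (15669 = 9*1686 + 495, 1686 = 3*495 + 201, 495 = 2*201 + 93, 201 = 2*93 + 15, 93 = 6*15 + 3, 15 = 5*3).
3 divides 63, so solutions exist.
Back-substituting, 1686*(-1013) + 15669*(109) = 3.
Scale by 63/3 = 21: (x₀, y₀) = (-21273, 2289).
General solution: x = -21273 + 5223t, y = 2289 - 562t for integer t.
x ≥ 0: smallest is -21273 mod 5223 = 4842 (at t = 5), with y = -521.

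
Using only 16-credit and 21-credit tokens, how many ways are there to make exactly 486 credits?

1

Need nonnegative integers with 16j + 21k = 486.
gcd(16, 21) = 1, and 16·(4) + 21·(-3) = 1.
So (j₀, k₀) = (1944, -1458); general j = 1944 + 21t, k = -1458 - 16t.
j ≥ 0 ⇒ t ≥ -92; k ≥ 0 ⇒ t ≤ -92. That's 1 value of t.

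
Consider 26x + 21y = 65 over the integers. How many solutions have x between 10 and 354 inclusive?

17

gcd(26, 21) = 1.
By Bézout, 26×(-4) + 21×(5) = 1.
Particular solution: (13, -13).
General solution: x = 13 + 21t, y = -13 - 26t for integer t.
10 ≤ 13 + 21t ≤ 354 gives t ∈ [0, 16], which is 17 values.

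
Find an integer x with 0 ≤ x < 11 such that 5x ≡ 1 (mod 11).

gcd(11, 5) = 1.
By Bézout, 5*(-2) + 11*(1) = 1.
So 5*-2 ≡ 1 (mod 11), and -2 mod 11 = 9.

9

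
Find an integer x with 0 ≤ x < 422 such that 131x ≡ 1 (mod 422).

gcd(422, 131) = 1  (422 = 3·131 + 29, 131 = 4·29 + 15, 29 = 1·15 + 14, 15 = 1·14 + 1, 14 = 14·1).
Back-substituting, 131·(29) + 422·(-9) = 1.
So 131·29 ≡ 1 (mod 422), and 29 mod 422 = 29.

29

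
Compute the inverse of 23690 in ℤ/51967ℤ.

48319

gcd(51967, 23690) = 1  (51967 = 2×23690 + 4587, 23690 = 5×4587 + 755, 4587 = 6×755 + 57, 755 = 13×57 + 14, 57 = 4×14 + 1, 14 = 14×1).
Back-substituting, 23690×(-3648) + 51967×(1663) = 1.
So 23690×-3648 ≡ 1 (mod 51967), and -3648 mod 51967 = 48319.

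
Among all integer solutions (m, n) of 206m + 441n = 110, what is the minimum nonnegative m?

gcd(441, 206) = 1  (441 = 2·206 + 29, 206 = 7·29 + 3, 29 = 9·3 + 2, 3 = 1·2 + 1, 2 = 2·1).
1 divides 110, so solutions exist.
Back-substituting, 206·(152) + 441·(-71) = 1.
Scale by 110/1 = 110: (m₀, n₀) = (16720, -7810).
General solution: m = 16720 + 441t, n = -7810 - 206t for integer t.
m ≥ 0: smallest is 16720 mod 441 = 403 (at t = -37), with n = -188.

403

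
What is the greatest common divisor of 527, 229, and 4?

gcd(527, 229) = 1  (527 = 2×229 + 69, 229 = 3×69 + 22, 69 = 3×22 + 3, 22 = 7×3 + 1, 3 = 3×1).
gcd(1, 4) = 1.

1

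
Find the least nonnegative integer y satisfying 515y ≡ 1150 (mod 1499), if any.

gcd(1499, 515) = 1.
1 divides 1150, so solutions exist.
By Bézout, 515·(163) + 1499·(-56) = 1.
So 515·(163) ≡ 1 (mod 1499); multiply by 1150: y ≡ 187450 (mod 1499).
Smallest nonnegative: y = 187450 mod 1499 = 75.

75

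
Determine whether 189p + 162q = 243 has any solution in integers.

yes

gcd(189, 162):
  189 = 1×162 + 27
  162 = 6×27
so gcd(189, 162) = 27.
27 divides 243, so integer solutions exist.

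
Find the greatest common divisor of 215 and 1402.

gcd(1402, 215):
  1402 = 6*215 + 112
  215 = 1*112 + 103
  112 = 1*103 + 9
  103 = 11*9 + 4
  9 = 2*4 + 1
  4 = 4*1
so gcd(1402, 215) = 1.

1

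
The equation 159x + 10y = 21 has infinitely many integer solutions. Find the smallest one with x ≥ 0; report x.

9

gcd(159, 10):
  159 = 15·10 + 9
  10 = 1·9 + 1
  9 = 9·1
so gcd(159, 10) = 1.
1 divides 21, so solutions exist.
Back-substitute for Bézout coefficients:
  1 = 10 - 1·9
  ... = 159·(-1) + 10·(16)
Scale by 21/1 = 21: (x₀, y₀) = (-21, 336).
General solution: x = -21 + 10t, y = 336 - 159t for integer t.
x ≥ 0: smallest is -21 mod 10 = 9 (at t = 3), with y = -141.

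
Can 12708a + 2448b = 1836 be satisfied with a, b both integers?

gcd(12708, 2448) = 36.
36 divides 1836, so integer solutions exist.

yes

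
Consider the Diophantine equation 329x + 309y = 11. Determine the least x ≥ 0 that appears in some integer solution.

gcd(329, 309) = 1.
1 divides 11, so solutions exist.
By Bézout, 329*(-139) + 309*(148) = 1.
Scale by 11/1 = 11: (x₀, y₀) = (-1529, 1628).
General solution: x = -1529 + 309t, y = 1628 - 329t for integer t.
x ≥ 0: smallest is -1529 mod 309 = 16 (at t = 5), with y = -17.

16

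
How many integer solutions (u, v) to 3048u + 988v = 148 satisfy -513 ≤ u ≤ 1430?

gcd(3048, 988) = 4.
By Bézout, 3048×(-47) + 988×(145) = 4.
Particular solution: (237, -731).
General solution: u = 237 + 247t, v = -731 - 762t for integer t.
-513 ≤ 237 + 247t ≤ 1430 gives t ∈ [-3, 4], which is 8 values.

8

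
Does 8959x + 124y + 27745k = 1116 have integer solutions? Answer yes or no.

gcd(8959, 124) = 31  (8959 = 72·124 + 31, 124 = 4·31).
gcd(31, 27745) = 31.
31 divides 1116, so integer solutions exist.

yes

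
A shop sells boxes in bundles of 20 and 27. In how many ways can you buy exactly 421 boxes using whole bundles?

1

Need nonnegative integers with 20j + 27k = 421.
gcd(20, 27) = 1, and 20·(-4) + 27·(3) = 1.
So (j₀, k₀) = (-1684, 1263); general j = -1684 + 27t, k = 1263 - 20t.
j ≥ 0 ⇒ t ≥ 63; k ≥ 0 ⇒ t ≤ 63. That's 1 value of t.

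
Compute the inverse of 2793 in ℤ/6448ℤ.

4361

gcd(6448, 2793):
  6448 = 2·2793 + 862
  2793 = 3·862 + 207
  862 = 4·207 + 34
  207 = 6·34 + 3
  34 = 11·3 + 1
  3 = 3·1
so gcd(6448, 2793) = 1.
Back-substitute for Bézout coefficients:
  1 = 34 - 11·3
  ... = 2793·(-2087) + 6448·(904)
So 2793·-2087 ≡ 1 (mod 6448), and -2087 mod 6448 = 4361.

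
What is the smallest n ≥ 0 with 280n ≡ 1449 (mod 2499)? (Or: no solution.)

264

gcd(2499, 280) = 7  (2499 = 8×280 + 259, 280 = 1×259 + 21, 259 = 12×21 + 7, 21 = 3×7).
7 divides 1449, so solutions exist.
Back-substituting, 280×(-116) + 2499×(13) = 7.
So 280×(-116) ≡ 7 (mod 2499); multiply by 207: n ≡ -24012 (mod 357).
Smallest nonnegative: n = -24012 mod 357 = 264.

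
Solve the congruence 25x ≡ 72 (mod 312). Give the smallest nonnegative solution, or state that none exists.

gcd(312, 25):
  312 = 12·25 + 12
  25 = 2·12 + 1
  12 = 12·1
so gcd(312, 25) = 1.
1 divides 72, so solutions exist.
Back-substitute for Bézout coefficients:
  1 = 25 - 2·12
  ... = 25·(25) + 312·(-2)
So 25·(25) ≡ 1 (mod 312); multiply by 72: x ≡ 1800 (mod 312).
Smallest nonnegative: x = 1800 mod 312 = 240.

240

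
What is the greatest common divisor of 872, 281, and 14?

1

gcd(872, 281) = 1.
gcd(1, 14) = 1.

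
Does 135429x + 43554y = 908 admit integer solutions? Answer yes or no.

no

gcd(135429, 43554):
  135429 = 3*43554 + 4767
  43554 = 9*4767 + 651
  4767 = 7*651 + 210
  651 = 3*210 + 21
  210 = 10*21
so gcd(135429, 43554) = 21.
21 does not divide 908 (remainder 5), so no integer solutions.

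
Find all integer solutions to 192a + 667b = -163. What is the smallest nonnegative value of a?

86

gcd(667, 192):
  667 = 3·192 + 91
  192 = 2·91 + 10
  91 = 9·10 + 1
  10 = 10·1
so gcd(667, 192) = 1.
1 divides -163, so solutions exist.
Back-substitute for Bézout coefficients:
  1 = 91 - 9·10
  ... = 192·(-66) + 667·(19)
Scale by -163/1 = -163: (a₀, b₀) = (10758, -3097).
General solution: a = 10758 + 667t, b = -3097 - 192t for integer t.
a ≥ 0: smallest is 10758 mod 667 = 86 (at t = -16), with b = -25.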